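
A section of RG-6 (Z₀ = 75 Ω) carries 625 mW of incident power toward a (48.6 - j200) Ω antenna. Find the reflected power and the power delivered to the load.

|Γ| = |(-26.4 − j200)/(123.6 − j200)| = 0.858
|Γ|² = 0.736
P_refl = |Γ|²·P_inc = 460 mW, P_del = (1 − |Γ|²)·P_inc = 165 mW

P_reflected ≈ 460 mW; P_delivered ≈ 165 mW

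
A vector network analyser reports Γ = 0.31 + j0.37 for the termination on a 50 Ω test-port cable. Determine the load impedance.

Z_L = Z_0·(1 + Γ)/(1 − Γ) = 50·(1.31 + j0.37)/(0.69 − j0.37)

Z_L ≈ 62.6 + j60.4 Ω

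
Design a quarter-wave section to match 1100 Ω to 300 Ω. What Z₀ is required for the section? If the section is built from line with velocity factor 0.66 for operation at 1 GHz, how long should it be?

Z_qwt ≈ 574 Ω; length ≈ 4.95 cm

Z_qwt = √(Z_0·R_L) = √(300 × 1100) = √330000
λ = 0.66·c/f = 0.198 m, so l = λ/4 = 0.0495 m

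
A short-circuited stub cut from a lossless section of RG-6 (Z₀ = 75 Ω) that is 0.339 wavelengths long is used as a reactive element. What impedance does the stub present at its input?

Z_in ≈ −j120 Ω

βl = 2π × 0.339 = 122°
tan(βl) = -1.6
For a short-circuited stub, Z_in = jZ_0·tan(βl)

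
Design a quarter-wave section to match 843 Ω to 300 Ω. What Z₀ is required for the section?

Z_qwt ≈ 503 Ω

Z_qwt = √(Z_0·R_L) = √(300 × 843) = √252900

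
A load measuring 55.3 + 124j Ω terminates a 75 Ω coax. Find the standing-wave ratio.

Γ = (Z_L − Z_0)/(Z_L + Z_0) = (-19.7 + j124)/(130.3 + j124)
|Γ| = 126/180 = 0.698
VSWR = (1 + |Γ|)/(1 − |Γ|) = 1.7/0.302

VSWR ≈ 5.62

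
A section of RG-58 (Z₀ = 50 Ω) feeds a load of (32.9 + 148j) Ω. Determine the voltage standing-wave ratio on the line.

VSWR ≈ 15.4

Γ = (Z_L − Z_0)/(Z_L + Z_0) = (-17.1 + j148)/(82.9 + j148)
|Γ| = 149/170 = 0.878
VSWR = (1 + |Γ|)/(1 − |Γ|) = 1.88/0.122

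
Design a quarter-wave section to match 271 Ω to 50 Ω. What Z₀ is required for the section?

Z_qwt = √(Z_0·R_L) = √(50 × 271) = √13550

Z_qwt ≈ 116 Ω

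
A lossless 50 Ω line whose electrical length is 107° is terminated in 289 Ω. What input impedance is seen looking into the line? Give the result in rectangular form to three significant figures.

tan(βl) = tan(107°) = -3.27
Z_in = Z_0·(Z_L + jZ_0·tanβl)/(Z_0 + jZ_L·tanβl)
     = 50·(289 − j164)/(50 − j945)

Z_in ≈ 9.43 + j14.8 Ω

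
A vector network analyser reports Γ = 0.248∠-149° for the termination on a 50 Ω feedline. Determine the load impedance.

Z_L ≈ 31.6 − j8.59 Ω

Z_L = Z_0·(1 + Γ)/(1 − Γ) = 50·(0.787 − j0.128)/(1.21 + j0.128)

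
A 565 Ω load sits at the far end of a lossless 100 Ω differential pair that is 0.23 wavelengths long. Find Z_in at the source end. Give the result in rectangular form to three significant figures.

Z_in ≈ 18 − j12.2 Ω

βl = 2π × 0.23 = 82.8°
tan(βl) = tan(82.8°) = 7.92
Z_in = Z_0·(Z_L + jZ_0·tanβl)/(Z_0 + jZ_L·tanβl)
     = 100·(565 + j792)/(100 + j4470)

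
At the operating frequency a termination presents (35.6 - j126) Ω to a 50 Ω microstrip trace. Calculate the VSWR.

Γ = (Z_L − Z_0)/(Z_L + Z_0) = (-14.4 − j126)/(85.6 − j126)
|Γ| = 127/152 = 0.833
VSWR = (1 + |Γ|)/(1 − |Γ|) = 1.83/0.167

VSWR ≈ 10.9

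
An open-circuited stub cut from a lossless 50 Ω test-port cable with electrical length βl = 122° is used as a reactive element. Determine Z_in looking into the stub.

Z_in ≈ +j31.2 Ω

tan(βl) = -1.6
For an open-circuited stub, Z_in = −jZ_0·cot(βl) = −jZ_0/tan(βl)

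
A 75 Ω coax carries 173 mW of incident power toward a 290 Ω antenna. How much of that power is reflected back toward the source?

P_reflected ≈ 60 mW

Γ = (290 − 75)/(290 + 75) = 0.589
|Γ|² = 0.347
P_refl = |Γ|²·P_inc = 60 mW, P_del = (1 − |Γ|²)·P_inc = 113 mW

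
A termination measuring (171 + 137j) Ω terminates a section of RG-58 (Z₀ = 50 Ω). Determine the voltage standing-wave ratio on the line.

Γ = (Z_L − Z_0)/(Z_L + Z_0) = (121 + j137)/(221 + j137)
|Γ| = 183/260 = 0.703
VSWR = (1 + |Γ|)/(1 − |Γ|) = 1.7/0.297

VSWR ≈ 5.73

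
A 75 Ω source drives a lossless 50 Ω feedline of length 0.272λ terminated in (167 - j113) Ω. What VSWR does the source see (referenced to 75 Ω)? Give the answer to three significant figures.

VSWR ≈ 7.14

βl = 2π × 0.272 = 97.9°
tan(βl) = -7.19
Z_in = Z_0·(Z_L + jZ_0·tanβl)/(Z_0 + jZ_L·tanβl) = 10.9 + j13.9 Ω
Γ_s = (Z_in − Z_s)/(Z_in + Z_s) = (-64.1 + j13.9)/(85.9 + j13.9), |Γ_s| = 0.754
VSWR = (1 + |Γ_s|)/(1 − |Γ_s|)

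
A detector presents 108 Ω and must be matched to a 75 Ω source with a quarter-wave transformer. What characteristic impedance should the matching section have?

Z_qwt ≈ 90 Ω

Z_qwt = √(Z_0·R_L) = √(75 × 108) = √8100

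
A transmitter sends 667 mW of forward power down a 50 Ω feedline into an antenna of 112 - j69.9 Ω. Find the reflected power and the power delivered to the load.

|Γ| = |(62 − j69.9)/(162 − j69.9)| = 0.53
|Γ|² = 0.28
P_refl = |Γ|²·P_inc = 187 mW, P_del = (1 − |Γ|²)·P_inc = 480 mW

P_reflected ≈ 187 mW; P_delivered ≈ 480 mW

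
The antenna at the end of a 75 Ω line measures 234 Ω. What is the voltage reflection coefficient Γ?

Γ = (Z_L − Z_0)/(Z_L + Z_0) = (234 − 75)/(234 + 75) = 159/309

Γ = 0.515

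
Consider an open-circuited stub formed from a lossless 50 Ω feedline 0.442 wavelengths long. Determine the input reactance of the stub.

βl = 2π × 0.442 = 159°
tan(βl) = -0.381
For an open-circuited stub, Z_in = −jZ_0·cot(βl) = −jZ_0/tan(βl)

X_in ≈ 131 Ω (inductive)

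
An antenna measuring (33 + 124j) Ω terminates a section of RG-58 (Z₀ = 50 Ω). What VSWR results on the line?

VSWR ≈ 11.4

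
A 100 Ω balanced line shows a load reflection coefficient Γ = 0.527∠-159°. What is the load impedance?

Z_L ≈ 31.9 − j16.7 Ω

Z_L = Z_0·(1 + Γ)/(1 − Γ) = 100·(0.508 − j0.189)/(1.49 + j0.189)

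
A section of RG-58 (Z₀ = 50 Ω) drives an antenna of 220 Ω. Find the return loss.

Γ = (220 − 50)/(220 + 50) = 0.63
RL = −20·log₁₀|Γ| = −20·log₁₀(0.63)

RL ≈ 4.02 dB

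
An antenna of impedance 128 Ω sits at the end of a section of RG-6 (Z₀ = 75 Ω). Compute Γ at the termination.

Γ = (Z_L − Z_0)/(Z_L + Z_0) = (128 − 75)/(128 + 75) = 53/203

Γ = 0.261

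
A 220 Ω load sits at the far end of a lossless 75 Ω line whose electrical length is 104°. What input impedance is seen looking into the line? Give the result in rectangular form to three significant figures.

tan(βl) = tan(104°) = -4.01
Z_in = Z_0·(Z_L + jZ_0·tanβl)/(Z_0 + jZ_L·tanβl)
     = 75·(220 − j301)/(75 − j882)

Z_in ≈ 27 + j16.4 Ω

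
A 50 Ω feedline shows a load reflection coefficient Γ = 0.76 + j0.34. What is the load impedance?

Z_L = Z_0·(1 + Γ)/(1 − Γ) = 50·(1.76 + j0.34)/(0.24 − j0.34)

Z_L ≈ 88.6 + j196 Ω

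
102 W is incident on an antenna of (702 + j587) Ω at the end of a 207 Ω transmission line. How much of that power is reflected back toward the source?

P_reflected ≈ 51.4 W

|Γ| = |(495 + j587)/(909 + j587)| = 0.71
|Γ|² = 0.504
P_refl = |Γ|²·P_inc = 51.4 W, P_del = (1 − |Γ|²)·P_inc = 50.6 W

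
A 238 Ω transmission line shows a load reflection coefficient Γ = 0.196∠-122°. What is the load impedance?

Z_L ≈ 184 − j63.5 Ω

Z_L = Z_0·(1 + Γ)/(1 − Γ) = 238·(0.896 − j0.166)/(1.1 + j0.166)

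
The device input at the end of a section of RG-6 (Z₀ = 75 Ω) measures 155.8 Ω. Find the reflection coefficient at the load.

Γ = 0.35

Γ = (Z_L − Z_0)/(Z_L + Z_0) = (155.8 − 75)/(155.8 + 75) = 80.8/230.8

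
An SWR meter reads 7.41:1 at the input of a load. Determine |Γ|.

|Γ| = (S − 1)/(S + 1) = (7.41 − 1)/(7.41 + 1) = 6.41/8.41

|Γ| ≈ 0.762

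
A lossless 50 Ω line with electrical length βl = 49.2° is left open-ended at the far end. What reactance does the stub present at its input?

tan(βl) = 1.16
For an open-ended stub, Z_in = −jZ_0·cot(βl) = −jZ_0/tan(βl)

X_in ≈ -43.2 Ω (capacitive)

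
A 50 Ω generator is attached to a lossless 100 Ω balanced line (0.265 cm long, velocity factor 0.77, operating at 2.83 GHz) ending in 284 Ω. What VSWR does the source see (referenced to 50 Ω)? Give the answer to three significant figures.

VSWR ≈ 5.52

λ = v/f = 0.77·c / 2.83 GHz = 0.0816 m
βl = 2π·l/λ = 2π × 0.0325 = 11.7°
tan(βl) = 0.207
Z_in = Z_0·(Z_L + jZ_0·tanβl)/(Z_0 + jZ_L·tanβl) = 220 − j109 Ω
Γ_s = (Z_in − Z_s)/(Z_in + Z_s) = (170 − j109)/(270 − j109), |Γ_s| = 0.693
VSWR = (1 + |Γ_s|)/(1 − |Γ_s|)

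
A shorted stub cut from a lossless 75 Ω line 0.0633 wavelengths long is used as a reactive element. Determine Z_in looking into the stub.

βl = 2π × 0.0633 = 22.8°
tan(βl) = 0.42
For a shorted stub, Z_in = jZ_0·tan(βl)

Z_in ≈ +j31.5 Ω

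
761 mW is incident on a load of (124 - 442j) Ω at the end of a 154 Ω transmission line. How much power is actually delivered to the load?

|Γ| = |(-30 − j442)/(278 − j442)| = 0.848
|Γ|² = 0.72
P_refl = |Γ|²·P_inc = 548 mW, P_del = (1 − |Γ|²)·P_inc = 213 mW

P_delivered ≈ 213 mW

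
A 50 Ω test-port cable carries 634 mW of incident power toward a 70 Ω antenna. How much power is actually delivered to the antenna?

P_delivered ≈ 616 mW

Γ = (70 − 50)/(70 + 50) = 0.167
|Γ|² = 0.0278
P_refl = |Γ|²·P_inc = 17.6 mW, P_del = (1 − |Γ|²)·P_inc = 616 mW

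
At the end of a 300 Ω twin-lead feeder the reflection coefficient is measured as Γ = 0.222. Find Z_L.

Z_L = Z_0·(1 + Γ)/(1 − Γ) = 300·(1.22)/(0.778)

Z_L ≈ 471 Ω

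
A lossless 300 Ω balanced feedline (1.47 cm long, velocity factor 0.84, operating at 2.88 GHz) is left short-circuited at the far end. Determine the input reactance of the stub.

λ = v/f = 0.84·c / 2.88 GHz = 0.0875 m
βl = 2π·l/λ = 2π × 0.168 = 60.5°
tan(βl) = 1.77
For a short-circuited stub, Z_in = jZ_0·tan(βl)

X_in ≈ 530 Ω (inductive)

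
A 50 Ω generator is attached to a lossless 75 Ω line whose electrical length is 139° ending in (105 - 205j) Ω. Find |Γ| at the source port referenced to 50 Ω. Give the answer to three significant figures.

tan(βl) = -0.869
Z_in = Z_0·(Z_L + jZ_0·tanβl)/(Z_0 + jZ_L·tanβl) = 54.6 + j148 Ω
Γ_s = (Z_in − Z_s)/(Z_in + Z_s) = (4.63 + j148)/(105 + j148), |Γ_s| = 0.817

|Γ| ≈ 0.817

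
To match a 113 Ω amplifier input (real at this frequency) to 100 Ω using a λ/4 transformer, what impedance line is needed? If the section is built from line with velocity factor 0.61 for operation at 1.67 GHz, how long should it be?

Z_qwt ≈ 106 Ω; length ≈ 2.74 cm

Z_qwt = √(Z_0·R_L) = √(100 × 113) = √11300
λ = 0.61·c/f = 0.11 m, so l = λ/4 = 0.0274 m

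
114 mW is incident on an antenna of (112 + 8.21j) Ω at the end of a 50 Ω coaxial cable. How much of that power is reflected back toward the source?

P_reflected ≈ 16.9 mW

|Γ| = |(62 + j8.21)/(162 + j8.21)| = 0.386
|Γ|² = 0.149
P_refl = |Γ|²·P_inc = 16.9 mW, P_del = (1 − |Γ|²)·P_inc = 97.1 mW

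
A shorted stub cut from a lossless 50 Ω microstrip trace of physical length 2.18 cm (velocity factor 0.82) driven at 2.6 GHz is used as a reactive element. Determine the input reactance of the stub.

λ = v/f = 0.82·c / 2.6 GHz = 0.0946 m
βl = 2π·l/λ = 2π × 0.23 = 82.9°
tan(βl) = 8.08
For a shorted stub, Z_in = jZ_0·tan(βl)

X_in ≈ 404 Ω (inductive)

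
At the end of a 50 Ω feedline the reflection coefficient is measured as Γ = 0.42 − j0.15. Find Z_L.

Z_L = Z_0·(1 + Γ)/(1 − Γ) = 50·(1.42 − j0.15)/(0.58 + j0.15)

Z_L ≈ 112 − j41.8 Ω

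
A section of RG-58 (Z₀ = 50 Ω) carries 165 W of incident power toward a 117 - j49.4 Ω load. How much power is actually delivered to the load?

P_delivered ≈ 127 W

|Γ| = |(67 − j49.4)/(167 − j49.4)| = 0.478
|Γ|² = 0.228
P_refl = |Γ|²·P_inc = 37.7 W, P_del = (1 − |Γ|²)·P_inc = 127 W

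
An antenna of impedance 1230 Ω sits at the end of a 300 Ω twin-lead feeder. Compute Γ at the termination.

Γ = 0.608

Γ = (Z_L − Z_0)/(Z_L + Z_0) = (1230 − 300)/(1230 + 300) = 930/1530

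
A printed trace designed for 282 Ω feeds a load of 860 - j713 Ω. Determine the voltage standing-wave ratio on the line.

Γ = (Z_L − Z_0)/(Z_L + Z_0) = (578 − j713)/(1142 − j713)
|Γ| = 918/1350 = 0.682
VSWR = (1 + |Γ|)/(1 − |Γ|) = 1.68/0.318

VSWR ≈ 5.28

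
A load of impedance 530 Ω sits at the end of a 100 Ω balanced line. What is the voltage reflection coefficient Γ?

Γ = (Z_L − Z_0)/(Z_L + Z_0) = (530 − 100)/(530 + 100) = 430/630

Γ = 0.683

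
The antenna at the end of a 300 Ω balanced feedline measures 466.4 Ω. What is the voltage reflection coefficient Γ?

Γ = 0.217

Γ = (Z_L − Z_0)/(Z_L + Z_0) = (466.4 − 300)/(466.4 + 300) = 166.4/766.4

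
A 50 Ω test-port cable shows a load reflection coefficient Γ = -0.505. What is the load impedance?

Z_L ≈ 16.4 Ω

Z_L = Z_0·(1 + Γ)/(1 − Γ) = 50·(0.495)/(1.5)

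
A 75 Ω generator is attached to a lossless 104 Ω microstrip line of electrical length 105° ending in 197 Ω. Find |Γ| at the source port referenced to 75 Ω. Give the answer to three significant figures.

tan(βl) = -3.73
Z_in = Z_0·(Z_L + jZ_0·tanβl)/(Z_0 + jZ_L·tanβl) = 57.7 + j19.7 Ω
Γ_s = (Z_in − Z_s)/(Z_in + Z_s) = (-17.3 + j19.7)/(133 + j19.7), |Γ_s| = 0.196

|Γ| ≈ 0.196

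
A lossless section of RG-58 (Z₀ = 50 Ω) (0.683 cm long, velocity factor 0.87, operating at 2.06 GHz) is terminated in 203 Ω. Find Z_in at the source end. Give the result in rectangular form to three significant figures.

Z_in ≈ 74.9 − j89.5 Ω

λ = v/f = 0.87·c / 2.06 GHz = 0.127 m
βl = 2π·l/λ = 2π × 0.0539 = 19.4°
tan(βl) = tan(19.4°) = 0.352
Z_in = Z_0·(Z_L + jZ_0·tanβl)/(Z_0 + jZ_L·tanβl)
     = 50·(203 + j17.6)/(50 + j71.5)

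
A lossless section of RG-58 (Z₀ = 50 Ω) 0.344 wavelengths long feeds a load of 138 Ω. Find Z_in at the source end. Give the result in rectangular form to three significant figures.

βl = 2π × 0.344 = 124°
tan(βl) = tan(124°) = -1.49
Z_in = Z_0·(Z_L + jZ_0·tanβl)/(Z_0 + jZ_L·tanβl)
     = 50·(138 − j74.6)/(50 − j206)

Z_in ≈ 24.8 + j27.5 Ω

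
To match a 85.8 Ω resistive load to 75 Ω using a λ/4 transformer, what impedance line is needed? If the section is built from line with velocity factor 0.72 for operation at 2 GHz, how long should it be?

Z_qwt = √(Z_0·R_L) = √(75 × 85.8) = √6435
λ = 0.72·c/f = 0.108 m, so l = λ/4 = 0.027 m

Z_qwt ≈ 80.2 Ω; length ≈ 2.7 cm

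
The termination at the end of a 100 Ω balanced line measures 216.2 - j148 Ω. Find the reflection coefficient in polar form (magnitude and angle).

Γ ≈ 0.539 ∠ -26.8°

Γ = (Z_L − Z_0)/(Z_L + Z_0) = (116.2 − j148)/(316.2 − j148)
|Γ| = 188/349 = 0.539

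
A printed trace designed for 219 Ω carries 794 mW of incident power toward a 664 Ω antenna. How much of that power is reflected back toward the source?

P_reflected ≈ 202 mW

Γ = (664 − 219)/(664 + 219) = 0.504
|Γ|² = 0.254
P_refl = |Γ|²·P_inc = 202 mW, P_del = (1 − |Γ|²)·P_inc = 592 mW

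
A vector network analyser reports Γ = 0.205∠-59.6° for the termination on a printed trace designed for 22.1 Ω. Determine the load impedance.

Z_L ≈ 25.4 − j9.36 Ω

Z_L = Z_0·(1 + Γ)/(1 − Γ) = 22.1·(1.1 − j0.177)/(0.896 + j0.177)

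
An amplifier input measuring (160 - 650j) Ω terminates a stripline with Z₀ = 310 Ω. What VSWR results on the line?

VSWR ≈ 10.9

Γ = (Z_L − Z_0)/(Z_L + Z_0) = (-150 − j650)/(470 − j650)
|Γ| = 667/802 = 0.832
VSWR = (1 + |Γ|)/(1 − |Γ|) = 1.83/0.168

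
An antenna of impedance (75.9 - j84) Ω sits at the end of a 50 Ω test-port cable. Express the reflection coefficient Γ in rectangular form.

Γ ≈ 0.45 − j0.367

Γ = (Z_L − Z_0)/(Z_L + Z_0) = (25.9 − j84)/(125.9 − j84)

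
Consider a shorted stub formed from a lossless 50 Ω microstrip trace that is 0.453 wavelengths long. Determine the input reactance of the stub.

X_in ≈ -15.2 Ω (capacitive)

βl = 2π × 0.453 = 163°
tan(βl) = -0.304
For a shorted stub, Z_in = jZ_0·tan(βl)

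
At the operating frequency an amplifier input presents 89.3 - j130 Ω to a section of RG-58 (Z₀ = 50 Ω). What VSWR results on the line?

VSWR ≈ 5.96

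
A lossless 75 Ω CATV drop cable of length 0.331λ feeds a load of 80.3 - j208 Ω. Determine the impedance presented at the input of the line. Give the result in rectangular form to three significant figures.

βl = 2π × 0.331 = 119°
tan(βl) = tan(119°) = -1.79
Z_in = Z_0·(Z_L + jZ_0·tanβl)/(Z_0 + jZ_L·tanβl)
     = 75·(80.3 − j342)/(-298 − j144)

Z_in ≈ 17.4 + j77.8 Ω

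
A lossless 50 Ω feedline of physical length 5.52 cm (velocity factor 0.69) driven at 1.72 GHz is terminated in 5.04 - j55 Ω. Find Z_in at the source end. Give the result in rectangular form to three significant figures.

Z_in ≈ 10.8 − j96.1 Ω

λ = v/f = 0.69·c / 1.72 GHz = 0.12 m
βl = 2π·l/λ = 2π × 0.459 = 165°
tan(βl) = tan(165°) = -0.266
Z_in = Z_0·(Z_L + jZ_0·tanβl)/(Z_0 + jZ_L·tanβl)
     = 50·(5.04 − j68.3)/(35.4 − j1.34)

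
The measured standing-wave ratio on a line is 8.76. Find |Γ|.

|Γ| = (S − 1)/(S + 1) = (8.76 − 1)/(8.76 + 1) = 7.76/9.76

|Γ| ≈ 0.795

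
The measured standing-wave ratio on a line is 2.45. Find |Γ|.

|Γ| ≈ 0.42

|Γ| = (S − 1)/(S + 1) = (2.45 − 1)/(2.45 + 1) = 1.45/3.45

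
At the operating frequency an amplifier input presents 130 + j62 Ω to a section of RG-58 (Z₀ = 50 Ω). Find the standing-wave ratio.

Γ = (Z_L − Z_0)/(Z_L + Z_0) = (80 + j62)/(180 + j62)
|Γ| = 101/190 = 0.532
VSWR = (1 + |Γ|)/(1 − |Γ|) = 1.53/0.468

VSWR ≈ 3.27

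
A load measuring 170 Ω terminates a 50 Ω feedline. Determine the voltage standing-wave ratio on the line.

Γ = (170 − 50)/(170 + 50) = 0.545
VSWR = (1 + 0.545)/(1 − 0.545)

VSWR ≈ 3.4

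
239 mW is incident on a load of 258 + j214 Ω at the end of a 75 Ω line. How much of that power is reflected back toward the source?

|Γ| = |(183 + j214)/(333 + j214)| = 0.711
|Γ|² = 0.506
P_refl = |Γ|²·P_inc = 121 mW, P_del = (1 − |Γ|²)·P_inc = 118 mW

P_reflected ≈ 121 mW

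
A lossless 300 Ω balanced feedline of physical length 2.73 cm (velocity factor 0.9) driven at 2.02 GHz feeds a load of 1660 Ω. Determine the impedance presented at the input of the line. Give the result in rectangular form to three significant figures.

Z_in ≈ 58.8 − j85.6 Ω

λ = v/f = 0.9·c / 2.02 GHz = 0.134 m
βl = 2π·l/λ = 2π × 0.204 = 73.5°
tan(βl) = tan(73.5°) = 3.38
Z_in = Z_0·(Z_L + jZ_0·tanβl)/(Z_0 + jZ_L·tanβl)
     = 300·(1660 + j1010)/(300 + j5610)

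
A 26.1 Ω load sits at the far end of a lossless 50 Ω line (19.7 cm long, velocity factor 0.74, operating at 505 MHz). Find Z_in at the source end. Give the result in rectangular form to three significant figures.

Z_in ≈ 28.2 − j11.9 Ω

λ = v/f = 0.74·c / 505 MHz = 0.44 m
βl = 2π·l/λ = 2π × 0.448 = 161°
tan(βl) = tan(161°) = -0.338
Z_in = Z_0·(Z_L + jZ_0·tanβl)/(Z_0 + jZ_L·tanβl)
     = 50·(26.1 − j16.9)/(50 − j8.82)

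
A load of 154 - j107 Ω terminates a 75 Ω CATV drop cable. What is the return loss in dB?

Γ = (79 − j107)/(229 − j107), |Γ| = 0.526
RL = −20·log₁₀|Γ| = −20·log₁₀(0.526)

RL ≈ 5.58 dB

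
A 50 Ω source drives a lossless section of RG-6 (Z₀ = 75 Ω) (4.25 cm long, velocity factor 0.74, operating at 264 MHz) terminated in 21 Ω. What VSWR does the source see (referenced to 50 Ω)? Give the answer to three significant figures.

λ = v/f = 0.74·c / 264 MHz = 0.841 m
βl = 2π·l/λ = 2π × 0.0505 = 18.2°
tan(βl) = 0.329
Z_in = Z_0·(Z_L + jZ_0·tanβl)/(Z_0 + jZ_L·tanβl) = 23.1 + j22.5 Ω
Γ_s = (Z_in − Z_s)/(Z_in + Z_s) = (-26.9 + j22.5)/(73.1 + j22.5), |Γ_s| = 0.459
VSWR = (1 + |Γ_s|)/(1 − |Γ_s|)

VSWR ≈ 2.7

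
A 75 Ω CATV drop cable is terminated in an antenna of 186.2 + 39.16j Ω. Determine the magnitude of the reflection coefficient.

Γ = (Z_L − Z_0)/(Z_L + Z_0) = (111.2 + j39.16)/(261.2 + j39.16)
|Γ| = 118/264

|Γ| ≈ 0.446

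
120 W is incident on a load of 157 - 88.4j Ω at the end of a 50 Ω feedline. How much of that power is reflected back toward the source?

|Γ| = |(107 − j88.4)/(207 − j88.4)| = 0.617
|Γ|² = 0.38
P_refl = |Γ|²·P_inc = 45.6 W, P_del = (1 − |Γ|²)·P_inc = 74.4 W

P_reflected ≈ 45.6 W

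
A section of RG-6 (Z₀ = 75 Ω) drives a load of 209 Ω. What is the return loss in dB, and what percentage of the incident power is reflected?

Γ = (209 − 75)/(209 + 75) = 0.472
RL = −20·log₁₀(0.472) = 6.52 dB
P_refl/P_inc = |Γ|² = 0.223

RL ≈ 6.52 dB; 22.3% of incident power reflected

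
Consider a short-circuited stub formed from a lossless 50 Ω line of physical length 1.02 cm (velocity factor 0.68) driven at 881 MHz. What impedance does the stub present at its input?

Z_in ≈ +j14.2 Ω

λ = v/f = 0.68·c / 881 MHz = 0.232 m
βl = 2π·l/λ = 2π × 0.0441 = 15.9°
tan(βl) = 0.284
For a short-circuited stub, Z_in = jZ_0·tan(βl)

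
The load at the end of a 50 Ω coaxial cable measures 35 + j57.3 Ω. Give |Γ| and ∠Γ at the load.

Γ = (Z_L − Z_0)/(Z_L + Z_0) = (-15 + j57.3)/(85 + j57.3)
|Γ| = 59.2/103 = 0.578

Γ ≈ 0.578 ∠ 70.7°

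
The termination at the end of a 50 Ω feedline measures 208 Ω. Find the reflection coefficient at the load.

Γ = (Z_L − Z_0)/(Z_L + Z_0) = (208 − 50)/(208 + 50) = 158/258

Γ = 0.612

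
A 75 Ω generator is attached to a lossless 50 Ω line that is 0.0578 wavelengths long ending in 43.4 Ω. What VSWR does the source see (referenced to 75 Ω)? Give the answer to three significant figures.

VSWR ≈ 1.68

βl = 2π × 0.0578 = 20.8°
tan(βl) = 0.38
Z_in = Z_0·(Z_L + jZ_0·tanβl)/(Z_0 + jZ_L·tanβl) = 44.8 + j4.23 Ω
Γ_s = (Z_in − Z_s)/(Z_in + Z_s) = (-30.2 + j4.23)/(120 + j4.23), |Γ_s| = 0.254
VSWR = (1 + |Γ_s|)/(1 − |Γ_s|)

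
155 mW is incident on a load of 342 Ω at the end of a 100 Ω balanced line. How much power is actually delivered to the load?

Γ = (342 − 100)/(342 + 100) = 0.548
|Γ|² = 0.3
P_refl = |Γ|²·P_inc = 46.5 mW, P_del = (1 − |Γ|²)·P_inc = 109 mW

P_delivered ≈ 109 mW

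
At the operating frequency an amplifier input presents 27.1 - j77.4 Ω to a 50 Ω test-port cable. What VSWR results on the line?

Γ = (Z_L − Z_0)/(Z_L + Z_0) = (-22.9 − j77.4)/(77.1 − j77.4)
|Γ| = 80.7/109 = 0.739
VSWR = (1 + |Γ|)/(1 − |Γ|) = 1.74/0.261

VSWR ≈ 6.66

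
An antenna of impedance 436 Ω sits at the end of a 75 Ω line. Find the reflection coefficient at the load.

Γ = (Z_L − Z_0)/(Z_L + Z_0) = (436 − 75)/(436 + 75) = 361/511

Γ = 0.706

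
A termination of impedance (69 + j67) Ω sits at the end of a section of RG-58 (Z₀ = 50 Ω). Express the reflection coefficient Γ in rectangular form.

Γ ≈ 0.362 + j0.359

Γ = (Z_L − Z_0)/(Z_L + Z_0) = (19 + j67)/(119 + j67)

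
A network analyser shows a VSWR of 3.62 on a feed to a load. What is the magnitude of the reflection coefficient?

|Γ| ≈ 0.567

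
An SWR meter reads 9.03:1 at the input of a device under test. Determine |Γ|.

|Γ| = (S − 1)/(S + 1) = (9.03 − 1)/(9.03 + 1) = 8.03/10

|Γ| ≈ 0.801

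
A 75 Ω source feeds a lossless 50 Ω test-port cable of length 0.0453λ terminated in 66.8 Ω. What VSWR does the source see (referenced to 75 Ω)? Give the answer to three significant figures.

βl = 2π × 0.0453 = 16.3°
tan(βl) = 0.293
Z_in = Z_0·(Z_L + jZ_0·tanβl)/(Z_0 + jZ_L·tanβl) = 62.9 − j9.96 Ω
Γ_s = (Z_in − Z_s)/(Z_in + Z_s) = (-12.1 − j9.96)/(138 − j9.96), |Γ_s| = 0.113
VSWR = (1 + |Γ_s|)/(1 − |Γ_s|)

VSWR ≈ 1.26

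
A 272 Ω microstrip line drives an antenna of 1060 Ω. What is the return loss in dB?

RL ≈ 4.56 dB

Γ = (1060 − 272)/(1060 + 272) = 0.592
RL = −20·log₁₀|Γ| = −20·log₁₀(0.592)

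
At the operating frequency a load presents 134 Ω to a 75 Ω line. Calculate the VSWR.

VSWR ≈ 1.79

Γ = (134 − 75)/(134 + 75) = 0.282
VSWR = (1 + 0.282)/(1 − 0.282)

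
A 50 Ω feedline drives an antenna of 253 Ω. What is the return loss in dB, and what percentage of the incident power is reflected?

Γ = (253 − 50)/(253 + 50) = 0.67
RL = −20·log₁₀(0.67) = 3.48 dB
P_refl/P_inc = |Γ|² = 0.449

RL ≈ 3.48 dB; 44.9% of incident power reflected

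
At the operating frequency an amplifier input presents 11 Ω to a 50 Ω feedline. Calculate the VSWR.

Γ = (11 − 50)/(11 + 50) = -0.639
VSWR = (1 + 0.639)/(1 − 0.639)

VSWR ≈ 4.55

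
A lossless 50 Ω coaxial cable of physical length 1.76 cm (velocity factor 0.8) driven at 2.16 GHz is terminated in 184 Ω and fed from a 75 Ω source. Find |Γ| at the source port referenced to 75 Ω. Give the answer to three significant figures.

|Γ| ≈ 0.646

λ = v/f = 0.8·c / 2.16 GHz = 0.111 m
βl = 2π·l/λ = 2π × 0.158 = 57°
tan(βl) = 1.54
Z_in = Z_0·(Z_L + jZ_0·tanβl)/(Z_0 + jZ_L·tanβl) = 18.7 − j29.1 Ω
Γ_s = (Z_in − Z_s)/(Z_in + Z_s) = (-56.3 − j29.1)/(93.7 − j29.1), |Γ_s| = 0.646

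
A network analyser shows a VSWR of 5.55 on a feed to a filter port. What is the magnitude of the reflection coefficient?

|Γ| ≈ 0.695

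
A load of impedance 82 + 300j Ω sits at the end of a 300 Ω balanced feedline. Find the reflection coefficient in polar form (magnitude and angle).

Γ ≈ 0.763 ∠ 87.9°

Γ = (Z_L − Z_0)/(Z_L + Z_0) = (-218 + j300)/(382 + j300)
|Γ| = 371/486 = 0.763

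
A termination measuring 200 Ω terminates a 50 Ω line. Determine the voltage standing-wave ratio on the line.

VSWR ≈ 4

Γ = (200 − 50)/(200 + 50) = 0.6
VSWR = (1 + 0.6)/(1 − 0.6)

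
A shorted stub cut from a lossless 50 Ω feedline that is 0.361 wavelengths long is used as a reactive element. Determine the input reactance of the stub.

X_in ≈ -59.7 Ω (capacitive)

βl = 2π × 0.361 = 130°
tan(βl) = -1.19
For a shorted stub, Z_in = jZ_0·tan(βl)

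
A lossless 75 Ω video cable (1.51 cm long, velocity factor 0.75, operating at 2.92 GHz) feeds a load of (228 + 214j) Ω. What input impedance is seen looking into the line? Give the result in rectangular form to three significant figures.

Z_in ≈ 16.6 − j40.1 Ω

λ = v/f = 0.75·c / 2.92 GHz = 0.0771 m
βl = 2π·l/λ = 2π × 0.196 = 70.5°
tan(βl) = tan(70.5°) = 2.83
Z_in = Z_0·(Z_L + jZ_0·tanβl)/(Z_0 + jZ_L·tanβl)
     = 75·(228 + j426)/(-531 + j646)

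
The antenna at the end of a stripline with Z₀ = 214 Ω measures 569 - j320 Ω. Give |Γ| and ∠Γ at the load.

Γ = (Z_L − Z_0)/(Z_L + Z_0) = (355 − j320)/(783 − j320)
|Γ| = 478/846 = 0.565

Γ ≈ 0.565 ∠ -19.8°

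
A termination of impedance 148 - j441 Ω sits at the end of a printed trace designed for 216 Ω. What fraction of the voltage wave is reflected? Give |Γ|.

Γ = (Z_L − Z_0)/(Z_L + Z_0) = (-68 − j441)/(364 − j441)
|Γ| = 446/572

|Γ| ≈ 0.78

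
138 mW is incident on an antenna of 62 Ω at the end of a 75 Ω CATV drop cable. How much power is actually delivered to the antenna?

Γ = (62 − 75)/(62 + 75) = -0.0949
|Γ|² = 0.009
P_refl = |Γ|²·P_inc = 1.24 mW, P_del = (1 − |Γ|²)·P_inc = 137 mW

P_delivered ≈ 137 mW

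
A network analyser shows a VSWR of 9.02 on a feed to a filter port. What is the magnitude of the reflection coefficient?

|Γ| ≈ 0.8

|Γ| = (S − 1)/(S + 1) = (9.02 − 1)/(9.02 + 1) = 8.02/10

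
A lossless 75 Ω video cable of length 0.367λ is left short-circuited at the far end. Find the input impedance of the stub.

Z_in ≈ −j82.9 Ω

βl = 2π × 0.367 = 132°
tan(βl) = -1.11
For a short-circuited stub, Z_in = jZ_0·tan(βl)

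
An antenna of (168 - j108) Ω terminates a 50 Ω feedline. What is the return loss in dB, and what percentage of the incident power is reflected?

Γ = (118 − j108)/(218 − j108), |Γ| = 0.658
RL = −20·log₁₀(0.658) = 3.64 dB
P_refl/P_inc = |Γ|² = 0.432

RL ≈ 3.64 dB; 43.2% of incident power reflected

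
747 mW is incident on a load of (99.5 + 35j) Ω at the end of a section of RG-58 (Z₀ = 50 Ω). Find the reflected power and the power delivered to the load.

|Γ| = |(49.5 + j35)/(149.5 + j35)| = 0.395
|Γ|² = 0.156
P_refl = |Γ|²·P_inc = 116 mW, P_del = (1 − |Γ|²)·P_inc = 631 mW

P_reflected ≈ 116 mW; P_delivered ≈ 631 mW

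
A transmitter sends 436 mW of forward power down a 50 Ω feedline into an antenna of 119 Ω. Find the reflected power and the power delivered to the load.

P_reflected ≈ 72.7 mW; P_delivered ≈ 363 mW

Γ = (119 − 50)/(119 + 50) = 0.408
|Γ|² = 0.167
P_refl = |Γ|²·P_inc = 72.7 mW, P_del = (1 − |Γ|²)·P_inc = 363 mW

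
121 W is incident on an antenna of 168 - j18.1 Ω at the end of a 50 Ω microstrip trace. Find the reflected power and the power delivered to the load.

|Γ| = |(118 − j18.1)/(218 − j18.1)| = 0.546
|Γ|² = 0.298
P_refl = |Γ|²·P_inc = 36 W, P_del = (1 − |Γ|²)·P_inc = 85 W

P_reflected ≈ 36 W; P_delivered ≈ 85 W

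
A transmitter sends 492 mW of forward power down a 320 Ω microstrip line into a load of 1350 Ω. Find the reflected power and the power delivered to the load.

Γ = (1350 − 320)/(1350 + 320) = 0.617
|Γ|² = 0.38
P_refl = |Γ|²·P_inc = 187 mW, P_del = (1 − |Γ|²)·P_inc = 305 mW

P_reflected ≈ 187 mW; P_delivered ≈ 305 mW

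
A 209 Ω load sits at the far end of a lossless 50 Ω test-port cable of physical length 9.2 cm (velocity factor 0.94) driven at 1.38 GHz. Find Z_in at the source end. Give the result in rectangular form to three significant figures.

λ = v/f = 0.94·c / 1.38 GHz = 0.204 m
βl = 2π·l/λ = 2π × 0.45 = 162°
tan(βl) = tan(162°) = -0.323
Z_in = Z_0·(Z_L + jZ_0·tanβl)/(Z_0 + jZ_L·tanβl)
     = 50·(209 − j16.2)/(50 − j67.6)

Z_in ≈ 81.6 + j94.2 Ω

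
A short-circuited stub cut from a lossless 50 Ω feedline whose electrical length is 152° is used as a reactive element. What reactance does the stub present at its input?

tan(βl) = -0.532
For a short-circuited stub, Z_in = jZ_0·tan(βl)

X_in ≈ -26.6 Ω (capacitive)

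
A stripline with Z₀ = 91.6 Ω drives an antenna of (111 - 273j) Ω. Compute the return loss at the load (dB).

Γ = (19.4 − j273)/(202.6 − j273), |Γ| = 0.805
RL = −20·log₁₀|Γ| = −20·log₁₀(0.805)

RL ≈ 1.88 dB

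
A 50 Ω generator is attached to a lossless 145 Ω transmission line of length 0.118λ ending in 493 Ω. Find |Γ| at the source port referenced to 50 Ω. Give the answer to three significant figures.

βl = 2π × 0.118 = 42.5°
tan(βl) = 0.916
Z_in = Z_0·(Z_L + jZ_0·tanβl)/(Z_0 + jZ_L·tanβl) = 84.8 − j131 Ω
Γ_s = (Z_in − Z_s)/(Z_in + Z_s) = (34.8 − j131)/(135 − j131), |Γ_s| = 0.721

|Γ| ≈ 0.721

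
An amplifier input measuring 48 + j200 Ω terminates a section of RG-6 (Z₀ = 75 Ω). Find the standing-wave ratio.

VSWR ≈ 13.2

Γ = (Z_L − Z_0)/(Z_L + Z_0) = (-27 + j200)/(123 + j200)
|Γ| = 202/235 = 0.86
VSWR = (1 + |Γ|)/(1 − |Γ|) = 1.86/0.14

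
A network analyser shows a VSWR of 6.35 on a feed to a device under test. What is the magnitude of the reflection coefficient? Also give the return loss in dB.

|Γ| ≈ 0.728; return loss ≈ 2.76 dB

|Γ| = (S − 1)/(S + 1) = (6.35 − 1)/(6.35 + 1) = 5.35/7.35
RL = −20·log₁₀|Γ| = −20·log₁₀(0.728)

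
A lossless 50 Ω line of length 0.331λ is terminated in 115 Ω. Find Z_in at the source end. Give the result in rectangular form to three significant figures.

Z_in ≈ 26.9 + j21.4 Ω

βl = 2π × 0.331 = 119°
tan(βl) = tan(119°) = -1.79
Z_in = Z_0·(Z_L + jZ_0·tanβl)/(Z_0 + jZ_L·tanβl)
     = 50·(115 − j89.6)/(50 − j206)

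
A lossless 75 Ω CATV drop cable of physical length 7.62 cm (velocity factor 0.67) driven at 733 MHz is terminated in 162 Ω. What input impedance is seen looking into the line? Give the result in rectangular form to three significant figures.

Z_in ≈ 35.6 + j10.4 Ω

λ = v/f = 0.67·c / 733 MHz = 0.274 m
βl = 2π·l/λ = 2π × 0.278 = 100°
tan(βl) = tan(100°) = -5.65
Z_in = Z_0·(Z_L + jZ_0·tanβl)/(Z_0 + jZ_L·tanβl)
     = 75·(162 − j424)/(75 − j915)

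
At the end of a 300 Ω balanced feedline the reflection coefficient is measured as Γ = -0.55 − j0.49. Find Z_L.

Z_L = Z_0·(1 + Γ)/(1 − Γ) = 300·(0.45 − j0.49)/(1.55 + j0.49)

Z_L ≈ 51.9 − j111 Ω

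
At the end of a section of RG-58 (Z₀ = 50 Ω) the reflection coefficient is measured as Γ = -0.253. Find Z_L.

Z_L ≈ 29.8 Ω

Z_L = Z_0·(1 + Γ)/(1 − Γ) = 50·(0.747)/(1.25)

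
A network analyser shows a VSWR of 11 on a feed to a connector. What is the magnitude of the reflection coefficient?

|Γ| = (S − 1)/(S + 1) = (11 − 1)/(11 + 1) = 10/12

|Γ| ≈ 0.833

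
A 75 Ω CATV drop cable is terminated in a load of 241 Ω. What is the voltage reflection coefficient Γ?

Γ = 0.525

Γ = (Z_L − Z_0)/(Z_L + Z_0) = (241 − 75)/(241 + 75) = 166/316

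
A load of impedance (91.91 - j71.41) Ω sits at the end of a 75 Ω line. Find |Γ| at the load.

Γ = (Z_L − Z_0)/(Z_L + Z_0) = (16.91 − j71.41)/(166.9 − j71.41)
|Γ| = 73.4/182

|Γ| ≈ 0.404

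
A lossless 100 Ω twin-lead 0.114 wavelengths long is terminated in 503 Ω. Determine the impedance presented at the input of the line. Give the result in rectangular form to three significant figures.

βl = 2π × 0.114 = 41°
tan(βl) = tan(41°) = 0.871
Z_in = Z_0·(Z_L + jZ_0·tanβl)/(Z_0 + jZ_L·tanβl)
     = 100·(503 + j87.1)/(100 + j438)

Z_in ≈ 43.8 − j105 Ω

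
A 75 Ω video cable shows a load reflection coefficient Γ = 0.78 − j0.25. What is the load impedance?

Z_L = Z_0·(1 + Γ)/(1 − Γ) = 75·(1.78 − j0.25)/(0.22 + j0.25)

Z_L ≈ 223 − j338 Ω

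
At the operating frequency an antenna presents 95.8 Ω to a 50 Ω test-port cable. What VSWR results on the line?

VSWR ≈ 1.92

Γ = (95.8 − 50)/(95.8 + 50) = 0.314
VSWR = (1 + 0.314)/(1 − 0.314)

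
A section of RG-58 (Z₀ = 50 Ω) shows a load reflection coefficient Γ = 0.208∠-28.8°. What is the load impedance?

Z_L = Z_0·(1 + Γ)/(1 − Γ) = 50·(1.18 − j0.1)/(0.818 + j0.1)

Z_L ≈ 70.5 − j14.8 Ω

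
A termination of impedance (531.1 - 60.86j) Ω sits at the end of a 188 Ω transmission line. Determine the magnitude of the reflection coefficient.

Γ = (Z_L − Z_0)/(Z_L + Z_0) = (343.1 − j60.86)/(719.1 − j60.86)
|Γ| = 348/722

|Γ| ≈ 0.483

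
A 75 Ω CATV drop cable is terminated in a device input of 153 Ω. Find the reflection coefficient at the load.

Γ = (Z_L − Z_0)/(Z_L + Z_0) = (153 − 75)/(153 + 75) = 78/228

Γ = 0.342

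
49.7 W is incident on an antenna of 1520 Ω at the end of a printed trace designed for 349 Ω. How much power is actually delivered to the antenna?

P_delivered ≈ 30.2 W

Γ = (1520 − 349)/(1520 + 349) = 0.627
|Γ|² = 0.393
P_refl = |Γ|²·P_inc = 19.5 W, P_del = (1 − |Γ|²)·P_inc = 30.2 W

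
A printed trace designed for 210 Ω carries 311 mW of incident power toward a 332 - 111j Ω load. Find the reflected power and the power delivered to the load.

|Γ| = |(122 − j111)/(542 − j111)| = 0.298
|Γ|² = 0.0889
P_refl = |Γ|²·P_inc = 27.6 mW, P_del = (1 − |Γ|²)·P_inc = 283 mW

P_reflected ≈ 27.6 mW; P_delivered ≈ 283 mW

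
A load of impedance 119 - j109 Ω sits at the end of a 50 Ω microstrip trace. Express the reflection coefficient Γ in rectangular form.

Γ = (Z_L − Z_0)/(Z_L + Z_0) = (69 − j109)/(169 − j109)

Γ ≈ 0.582 − j0.27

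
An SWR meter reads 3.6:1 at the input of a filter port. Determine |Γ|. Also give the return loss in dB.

|Γ| ≈ 0.565; return loss ≈ 4.96 dB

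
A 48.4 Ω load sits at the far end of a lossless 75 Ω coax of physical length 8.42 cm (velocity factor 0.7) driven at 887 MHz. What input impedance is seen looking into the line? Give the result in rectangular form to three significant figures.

Z_in ≈ 75.9 − j33.3 Ω

λ = v/f = 0.7·c / 887 MHz = 0.237 m
βl = 2π·l/λ = 2π × 0.356 = 128°
tan(βl) = tan(128°) = -1.28
Z_in = Z_0·(Z_L + jZ_0·tanβl)/(Z_0 + jZ_L·tanβl)
     = 75·(48.4 − j95.9)/(75 − j61.9)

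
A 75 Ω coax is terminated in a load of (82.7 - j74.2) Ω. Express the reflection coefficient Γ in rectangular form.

Γ ≈ 0.221 − j0.366

Γ = (Z_L − Z_0)/(Z_L + Z_0) = (7.7 − j74.2)/(157.7 − j74.2)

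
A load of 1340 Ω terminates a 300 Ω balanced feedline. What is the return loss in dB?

RL ≈ 3.96 dB

Γ = (1340 − 300)/(1340 + 300) = 0.634
RL = −20·log₁₀|Γ| = −20·log₁₀(0.634)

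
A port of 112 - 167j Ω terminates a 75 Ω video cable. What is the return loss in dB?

Γ = (37 − j167)/(187 − j167), |Γ| = 0.682
RL = −20·log₁₀|Γ| = −20·log₁₀(0.682)

RL ≈ 3.32 dB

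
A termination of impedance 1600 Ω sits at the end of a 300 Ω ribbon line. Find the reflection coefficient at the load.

Γ = 0.684

Γ = (Z_L − Z_0)/(Z_L + Z_0) = (1600 − 300)/(1600 + 300) = 1300/1900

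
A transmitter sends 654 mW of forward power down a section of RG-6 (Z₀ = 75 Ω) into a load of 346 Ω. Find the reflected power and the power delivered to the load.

P_reflected ≈ 271 mW; P_delivered ≈ 383 mW

Γ = (346 − 75)/(346 + 75) = 0.644
|Γ|² = 0.414
P_refl = |Γ|²·P_inc = 271 mW, P_del = (1 − |Γ|²)·P_inc = 383 mW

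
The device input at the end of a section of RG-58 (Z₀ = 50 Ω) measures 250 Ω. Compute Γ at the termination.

Γ = 0.667

Γ = (Z_L − Z_0)/(Z_L + Z_0) = (250 − 50)/(250 + 50) = 200/300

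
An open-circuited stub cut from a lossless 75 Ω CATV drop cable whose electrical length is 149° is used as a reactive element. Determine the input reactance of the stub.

X_in ≈ 125 Ω (inductive)

tan(βl) = -0.601
For an open-circuited stub, Z_in = −jZ_0·cot(βl) = −jZ_0/tan(βl)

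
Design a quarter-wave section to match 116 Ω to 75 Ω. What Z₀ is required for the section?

Z_qwt = √(Z_0·R_L) = √(75 × 116) = √8700

Z_qwt ≈ 93.3 Ω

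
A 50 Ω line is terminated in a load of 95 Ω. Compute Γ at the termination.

Γ = 0.31

Γ = (Z_L − Z_0)/(Z_L + Z_0) = (95 − 50)/(95 + 50) = 45/145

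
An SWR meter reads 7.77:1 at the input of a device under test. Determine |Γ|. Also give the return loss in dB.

|Γ| = (S − 1)/(S + 1) = (7.77 − 1)/(7.77 + 1) = 6.77/8.77
RL = −20·log₁₀|Γ| = −20·log₁₀(0.772)

|Γ| ≈ 0.772; return loss ≈ 2.25 dB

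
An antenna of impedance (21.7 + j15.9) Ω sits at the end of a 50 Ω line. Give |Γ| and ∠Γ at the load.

Γ ≈ 0.442 ∠ 138°

Γ = (Z_L − Z_0)/(Z_L + Z_0) = (-28.3 + j15.9)/(71.7 + j15.9)
|Γ| = 32.5/73.4 = 0.442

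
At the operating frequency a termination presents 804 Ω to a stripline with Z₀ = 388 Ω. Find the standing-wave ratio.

Γ = (804 − 388)/(804 + 388) = 0.349
VSWR = (1 + 0.349)/(1 − 0.349)

VSWR ≈ 2.07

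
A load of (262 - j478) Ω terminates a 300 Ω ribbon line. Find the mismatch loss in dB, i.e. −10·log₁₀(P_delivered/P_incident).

mismatch loss ≈ 2.38 dB

Γ = (-38 − j478)/(562 − j478), |Γ| = 0.65
|Γ|² = 0.422, so P_del/P_inc = 1 − |Γ|² = 0.578
ML = −10·log₁₀(1 − |Γ|²)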